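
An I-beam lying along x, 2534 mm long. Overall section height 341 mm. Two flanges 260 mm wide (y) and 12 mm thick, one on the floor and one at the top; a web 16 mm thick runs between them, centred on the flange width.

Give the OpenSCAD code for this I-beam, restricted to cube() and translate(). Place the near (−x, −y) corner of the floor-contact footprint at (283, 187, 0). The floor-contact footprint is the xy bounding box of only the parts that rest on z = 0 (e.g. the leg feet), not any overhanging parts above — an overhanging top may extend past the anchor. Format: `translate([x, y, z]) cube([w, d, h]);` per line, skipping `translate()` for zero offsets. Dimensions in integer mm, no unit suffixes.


translate([283, 187, 0]) cube([2534, 260, 12]);
translate([283, 309, 12]) cube([2534, 16, 317]);
translate([283, 187, 329]) cube([2534, 260, 12]);


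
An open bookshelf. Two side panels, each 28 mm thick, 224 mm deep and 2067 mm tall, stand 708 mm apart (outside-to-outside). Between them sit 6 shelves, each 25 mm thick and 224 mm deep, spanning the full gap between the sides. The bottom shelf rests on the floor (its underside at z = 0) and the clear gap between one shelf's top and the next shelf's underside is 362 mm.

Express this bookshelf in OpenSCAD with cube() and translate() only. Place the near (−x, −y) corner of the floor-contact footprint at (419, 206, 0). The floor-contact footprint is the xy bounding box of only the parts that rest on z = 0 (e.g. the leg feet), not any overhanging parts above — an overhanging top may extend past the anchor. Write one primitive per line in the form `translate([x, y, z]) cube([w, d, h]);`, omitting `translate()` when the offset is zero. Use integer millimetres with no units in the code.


translate([419, 206, 0]) cube([28, 224, 2067]);
translate([1099, 206, 0]) cube([28, 224, 2067]);
translate([447, 206, 0]) cube([652, 224, 25]);
translate([447, 206, 387]) cube([652, 224, 25]);
translate([447, 206, 774]) cube([652, 224, 25]);
translate([447, 206, 1161]) cube([652, 224, 25]);
translate([447, 206, 1548]) cube([652, 224, 25]);
translate([447, 206, 1935]) cube([652, 224, 25]);


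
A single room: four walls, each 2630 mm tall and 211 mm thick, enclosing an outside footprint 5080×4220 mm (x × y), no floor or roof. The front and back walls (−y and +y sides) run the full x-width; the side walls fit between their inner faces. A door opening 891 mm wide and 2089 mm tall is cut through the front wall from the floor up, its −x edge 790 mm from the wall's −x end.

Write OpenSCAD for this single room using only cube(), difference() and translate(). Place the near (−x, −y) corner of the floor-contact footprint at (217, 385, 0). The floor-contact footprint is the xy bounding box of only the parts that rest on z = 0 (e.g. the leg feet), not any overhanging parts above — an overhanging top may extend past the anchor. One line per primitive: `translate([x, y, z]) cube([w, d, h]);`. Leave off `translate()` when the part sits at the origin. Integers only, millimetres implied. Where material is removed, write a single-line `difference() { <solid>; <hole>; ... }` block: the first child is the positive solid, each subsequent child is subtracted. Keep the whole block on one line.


difference() { translate([217, 385, 0]) cube([5080, 211, 2630]); translate([1007, 385, 0]) cube([891, 211, 2089]); }
translate([217, 4394, 0]) cube([5080, 211, 2630]);
translate([217, 596, 0]) cube([211, 3798, 2630]);
translate([5086, 596, 0]) cube([211, 3798, 2630]);


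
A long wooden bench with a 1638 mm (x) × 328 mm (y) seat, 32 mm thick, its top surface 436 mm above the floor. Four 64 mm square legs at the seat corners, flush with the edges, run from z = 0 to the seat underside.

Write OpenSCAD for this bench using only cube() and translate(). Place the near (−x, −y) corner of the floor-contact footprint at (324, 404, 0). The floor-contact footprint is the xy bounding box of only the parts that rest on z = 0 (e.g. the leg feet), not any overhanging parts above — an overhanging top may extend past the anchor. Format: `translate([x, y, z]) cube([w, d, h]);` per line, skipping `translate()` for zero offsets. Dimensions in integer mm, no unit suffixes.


translate([324, 404, 404]) cube([1638, 328, 32]);
translate([324, 404, 0]) cube([64, 64, 404]);
translate([324, 668, 0]) cube([64, 64, 404]);
translate([1898, 404, 0]) cube([64, 64, 404]);
translate([1898, 668, 0]) cube([64, 64, 404]);


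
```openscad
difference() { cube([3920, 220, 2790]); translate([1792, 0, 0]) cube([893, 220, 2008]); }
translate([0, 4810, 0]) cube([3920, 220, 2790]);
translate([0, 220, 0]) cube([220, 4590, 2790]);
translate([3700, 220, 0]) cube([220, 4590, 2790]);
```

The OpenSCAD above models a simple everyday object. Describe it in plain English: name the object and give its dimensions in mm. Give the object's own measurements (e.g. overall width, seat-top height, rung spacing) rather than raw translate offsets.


A single room: four walls, each 2790 mm tall and 220 mm thick, enclosing an outside footprint 3920×5030 mm (x × y), no floor or roof. The front and back walls (−y and +y sides) run the full x-width; the side walls fit between their inner faces. A door opening 893 mm wide and 2008 mm tall is cut through the front wall from the floor up, its −x edge 1792 mm from the wall's −x end.


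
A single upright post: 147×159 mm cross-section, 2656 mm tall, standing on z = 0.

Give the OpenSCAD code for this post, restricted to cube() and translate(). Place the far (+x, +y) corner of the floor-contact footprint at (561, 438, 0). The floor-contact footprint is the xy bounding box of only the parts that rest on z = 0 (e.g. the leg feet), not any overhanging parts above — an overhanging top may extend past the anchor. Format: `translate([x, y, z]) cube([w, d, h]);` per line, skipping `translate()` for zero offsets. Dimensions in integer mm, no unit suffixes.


translate([414, 279, 0]) cube([147, 159, 2656]);


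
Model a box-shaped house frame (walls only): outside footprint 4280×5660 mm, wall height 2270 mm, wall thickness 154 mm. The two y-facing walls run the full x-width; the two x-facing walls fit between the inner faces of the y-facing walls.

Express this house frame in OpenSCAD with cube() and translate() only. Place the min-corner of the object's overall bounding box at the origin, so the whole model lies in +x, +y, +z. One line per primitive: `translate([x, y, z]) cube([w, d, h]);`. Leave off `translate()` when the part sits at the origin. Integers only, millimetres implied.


cube([4280, 154, 2270]);
translate([0, 5506, 0]) cube([4280, 154, 2270]);
translate([0, 154, 0]) cube([154, 5352, 2270]);
translate([4126, 154, 0]) cube([154, 5352, 2270]);


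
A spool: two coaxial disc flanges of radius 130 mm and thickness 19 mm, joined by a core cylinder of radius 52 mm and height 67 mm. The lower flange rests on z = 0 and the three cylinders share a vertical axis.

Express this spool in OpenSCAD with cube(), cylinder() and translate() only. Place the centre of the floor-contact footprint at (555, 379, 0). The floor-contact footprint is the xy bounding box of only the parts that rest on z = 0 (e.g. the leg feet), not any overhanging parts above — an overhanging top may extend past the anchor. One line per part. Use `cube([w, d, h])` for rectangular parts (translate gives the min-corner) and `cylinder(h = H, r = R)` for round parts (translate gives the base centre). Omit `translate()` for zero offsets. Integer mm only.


translate([555, 379, 0]) cylinder(h = 19, r = 130);
translate([555, 379, 19]) cylinder(h = 67, r = 52);
translate([555, 379, 86]) cylinder(h = 19, r = 130);


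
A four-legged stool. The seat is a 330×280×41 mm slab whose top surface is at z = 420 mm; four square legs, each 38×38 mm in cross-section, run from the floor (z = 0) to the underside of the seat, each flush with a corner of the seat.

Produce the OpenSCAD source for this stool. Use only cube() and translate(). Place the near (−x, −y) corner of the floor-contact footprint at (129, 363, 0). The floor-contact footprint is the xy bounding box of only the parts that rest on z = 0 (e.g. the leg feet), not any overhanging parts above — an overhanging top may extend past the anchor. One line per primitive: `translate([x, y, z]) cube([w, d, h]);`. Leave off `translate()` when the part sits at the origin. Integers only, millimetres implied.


translate([129, 363, 379]) cube([330, 280, 41]);
translate([129, 363, 0]) cube([38, 38, 379]);
translate([421, 363, 0]) cube([38, 38, 379]);
translate([129, 605, 0]) cube([38, 38, 379]);
translate([421, 605, 0]) cube([38, 38, 379]);


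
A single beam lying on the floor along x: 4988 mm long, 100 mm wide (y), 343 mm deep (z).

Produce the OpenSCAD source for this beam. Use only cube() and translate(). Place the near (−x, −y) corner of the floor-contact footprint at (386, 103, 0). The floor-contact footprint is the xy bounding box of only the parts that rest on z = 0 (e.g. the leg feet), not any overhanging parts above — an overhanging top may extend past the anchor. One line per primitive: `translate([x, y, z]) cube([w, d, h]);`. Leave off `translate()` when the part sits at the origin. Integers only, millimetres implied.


translate([386, 103, 0]) cube([4988, 100, 343]);


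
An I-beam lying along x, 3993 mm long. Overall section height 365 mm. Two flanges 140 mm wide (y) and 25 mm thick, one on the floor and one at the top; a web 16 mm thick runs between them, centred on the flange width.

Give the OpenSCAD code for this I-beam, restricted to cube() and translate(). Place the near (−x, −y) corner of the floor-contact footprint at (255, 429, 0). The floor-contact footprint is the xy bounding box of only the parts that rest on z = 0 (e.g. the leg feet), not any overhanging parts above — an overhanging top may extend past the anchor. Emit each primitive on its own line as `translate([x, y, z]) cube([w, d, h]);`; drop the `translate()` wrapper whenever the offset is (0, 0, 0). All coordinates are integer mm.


translate([255, 429, 0]) cube([3993, 140, 25]);
translate([255, 491, 25]) cube([3993, 16, 315]);
translate([255, 429, 340]) cube([3993, 140, 25]);


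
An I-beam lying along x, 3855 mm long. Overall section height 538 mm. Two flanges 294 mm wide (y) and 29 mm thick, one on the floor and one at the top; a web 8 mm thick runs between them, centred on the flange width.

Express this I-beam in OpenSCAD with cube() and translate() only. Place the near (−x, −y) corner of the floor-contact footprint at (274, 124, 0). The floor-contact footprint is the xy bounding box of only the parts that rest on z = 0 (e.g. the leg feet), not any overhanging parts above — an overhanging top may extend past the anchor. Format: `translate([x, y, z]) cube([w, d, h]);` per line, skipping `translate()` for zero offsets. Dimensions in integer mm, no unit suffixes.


translate([274, 124, 0]) cube([3855, 294, 29]);
translate([274, 267, 29]) cube([3855, 8, 480]);
translate([274, 124, 509]) cube([3855, 294, 29]);


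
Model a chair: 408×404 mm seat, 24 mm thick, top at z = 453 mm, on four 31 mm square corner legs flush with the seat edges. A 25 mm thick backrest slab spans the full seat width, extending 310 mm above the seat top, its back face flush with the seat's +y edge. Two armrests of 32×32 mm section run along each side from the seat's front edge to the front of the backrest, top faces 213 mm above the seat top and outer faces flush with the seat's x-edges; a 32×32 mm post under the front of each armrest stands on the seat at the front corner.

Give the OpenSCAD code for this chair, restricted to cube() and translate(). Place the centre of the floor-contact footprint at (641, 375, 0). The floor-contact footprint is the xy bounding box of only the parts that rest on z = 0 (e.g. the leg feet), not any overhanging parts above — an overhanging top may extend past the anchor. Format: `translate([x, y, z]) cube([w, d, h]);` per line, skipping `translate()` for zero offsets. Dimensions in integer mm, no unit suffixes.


// leg_h = 453 - 24 = 429
// arm post h = 213 - 32 = 181
translate([437, 173, 429]) cube([408, 404, 24]);
translate([437, 173, 0]) cube([31, 31, 429]);
translate([814, 173, 0]) cube([31, 31, 429]);
translate([437, 546, 0]) cube([31, 31, 429]);
translate([814, 546, 0]) cube([31, 31, 429]);
translate([437, 552, 453]) cube([408, 25, 310]);
translate([437, 173, 634]) cube([32, 379, 32]);
translate([813, 173, 634]) cube([32, 379, 32]);
translate([437, 173, 453]) cube([32, 32, 181]);
translate([813, 173, 453]) cube([32, 32, 181]);


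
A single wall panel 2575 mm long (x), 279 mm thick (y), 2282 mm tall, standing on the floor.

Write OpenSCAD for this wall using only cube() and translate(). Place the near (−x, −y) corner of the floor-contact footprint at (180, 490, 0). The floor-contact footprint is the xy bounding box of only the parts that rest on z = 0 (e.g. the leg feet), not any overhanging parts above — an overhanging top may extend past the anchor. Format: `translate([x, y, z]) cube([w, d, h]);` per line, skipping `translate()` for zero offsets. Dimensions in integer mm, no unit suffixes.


translate([180, 490, 0]) cube([2575, 279, 2282]);


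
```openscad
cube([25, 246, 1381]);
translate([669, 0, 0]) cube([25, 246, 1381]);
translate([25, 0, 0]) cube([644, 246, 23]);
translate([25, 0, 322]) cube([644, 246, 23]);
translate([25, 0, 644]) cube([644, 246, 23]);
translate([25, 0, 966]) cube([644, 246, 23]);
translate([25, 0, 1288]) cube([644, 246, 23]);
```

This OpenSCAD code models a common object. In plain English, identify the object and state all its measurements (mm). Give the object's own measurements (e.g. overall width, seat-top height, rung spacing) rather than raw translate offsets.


An open bookshelf. Two side panels, each 25 mm thick, 246 mm deep and 1381 mm tall, stand 694 mm apart (outside-to-outside). Between them sit 5 shelves, each 23 mm thick and 246 mm deep, spanning the full gap between the sides. The bottom shelf rests on the floor (its underside at z = 0) and the clear gap between one shelf's top and the next shelf's underside is 299 mm.


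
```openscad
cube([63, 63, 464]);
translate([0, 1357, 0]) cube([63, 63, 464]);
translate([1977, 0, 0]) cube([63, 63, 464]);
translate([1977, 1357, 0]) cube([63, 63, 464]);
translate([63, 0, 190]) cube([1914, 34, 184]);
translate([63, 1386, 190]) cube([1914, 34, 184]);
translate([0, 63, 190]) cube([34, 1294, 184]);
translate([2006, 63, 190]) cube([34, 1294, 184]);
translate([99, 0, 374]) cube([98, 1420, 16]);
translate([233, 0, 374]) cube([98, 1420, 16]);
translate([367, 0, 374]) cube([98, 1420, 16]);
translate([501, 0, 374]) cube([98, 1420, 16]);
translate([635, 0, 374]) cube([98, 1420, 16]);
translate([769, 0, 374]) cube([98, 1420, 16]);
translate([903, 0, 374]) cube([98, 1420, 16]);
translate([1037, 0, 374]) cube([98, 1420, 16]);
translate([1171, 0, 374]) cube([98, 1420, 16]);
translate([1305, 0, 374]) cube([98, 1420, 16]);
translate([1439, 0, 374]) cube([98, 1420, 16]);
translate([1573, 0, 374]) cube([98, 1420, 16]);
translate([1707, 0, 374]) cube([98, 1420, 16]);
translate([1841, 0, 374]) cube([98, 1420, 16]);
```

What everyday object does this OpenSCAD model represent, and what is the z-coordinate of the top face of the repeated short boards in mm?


A bed frame. The slat-top height is 390 mm.

Four posts, four rails, and a row of slats — a bed frame. Slats sit on the rails at z = 190 + 184 = 374; with slat thickness 16, the top is 390 mm.


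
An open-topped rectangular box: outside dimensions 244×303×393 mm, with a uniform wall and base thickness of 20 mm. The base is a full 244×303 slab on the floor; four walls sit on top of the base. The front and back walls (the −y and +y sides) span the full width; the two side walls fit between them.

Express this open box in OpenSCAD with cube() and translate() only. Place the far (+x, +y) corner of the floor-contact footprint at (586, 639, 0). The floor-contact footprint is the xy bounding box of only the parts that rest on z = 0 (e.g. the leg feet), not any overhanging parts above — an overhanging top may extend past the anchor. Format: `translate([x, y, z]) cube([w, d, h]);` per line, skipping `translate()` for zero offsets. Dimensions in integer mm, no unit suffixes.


translate([342, 336, 0]) cube([244, 303, 20]);
translate([342, 336, 20]) cube([244, 20, 373]);
translate([342, 619, 20]) cube([244, 20, 373]);
translate([342, 356, 20]) cube([20, 263, 373]);
translate([566, 356, 20]) cube([20, 263, 373]);


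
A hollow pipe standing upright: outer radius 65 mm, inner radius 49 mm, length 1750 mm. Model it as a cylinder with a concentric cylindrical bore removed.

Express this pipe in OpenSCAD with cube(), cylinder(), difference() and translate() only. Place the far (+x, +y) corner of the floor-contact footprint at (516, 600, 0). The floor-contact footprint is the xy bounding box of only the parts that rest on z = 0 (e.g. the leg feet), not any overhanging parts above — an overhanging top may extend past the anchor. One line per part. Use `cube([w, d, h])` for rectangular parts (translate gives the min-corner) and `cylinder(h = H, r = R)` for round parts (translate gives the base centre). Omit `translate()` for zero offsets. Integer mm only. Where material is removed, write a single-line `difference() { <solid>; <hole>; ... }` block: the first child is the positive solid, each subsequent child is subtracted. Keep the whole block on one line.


difference() { translate([451, 535, 0]) cylinder(h = 1750, r = 65); translate([451, 535, 0]) cylinder(h = 1750, r = 49); }


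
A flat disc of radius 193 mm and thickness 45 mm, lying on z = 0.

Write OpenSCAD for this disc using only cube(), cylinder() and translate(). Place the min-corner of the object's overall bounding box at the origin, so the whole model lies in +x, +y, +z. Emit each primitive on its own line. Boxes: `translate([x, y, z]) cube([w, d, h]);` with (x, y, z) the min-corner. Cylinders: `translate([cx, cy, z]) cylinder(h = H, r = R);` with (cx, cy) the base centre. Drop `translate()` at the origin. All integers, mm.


translate([193, 193, 0]) cylinder(h = 45, r = 193);


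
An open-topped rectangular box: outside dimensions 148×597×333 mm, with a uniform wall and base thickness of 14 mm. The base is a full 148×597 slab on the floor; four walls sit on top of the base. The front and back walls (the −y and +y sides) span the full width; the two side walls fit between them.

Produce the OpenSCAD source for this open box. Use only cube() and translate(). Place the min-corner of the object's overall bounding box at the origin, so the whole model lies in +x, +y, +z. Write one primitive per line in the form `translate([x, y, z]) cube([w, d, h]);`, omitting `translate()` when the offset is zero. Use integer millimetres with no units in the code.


cube([148, 597, 14]);
translate([0, 0, 14]) cube([148, 14, 319]);
translate([0, 583, 14]) cube([148, 14, 319]);
translate([0, 14, 14]) cube([14, 569, 319]);
translate([134, 14, 14]) cube([14, 569, 319]);


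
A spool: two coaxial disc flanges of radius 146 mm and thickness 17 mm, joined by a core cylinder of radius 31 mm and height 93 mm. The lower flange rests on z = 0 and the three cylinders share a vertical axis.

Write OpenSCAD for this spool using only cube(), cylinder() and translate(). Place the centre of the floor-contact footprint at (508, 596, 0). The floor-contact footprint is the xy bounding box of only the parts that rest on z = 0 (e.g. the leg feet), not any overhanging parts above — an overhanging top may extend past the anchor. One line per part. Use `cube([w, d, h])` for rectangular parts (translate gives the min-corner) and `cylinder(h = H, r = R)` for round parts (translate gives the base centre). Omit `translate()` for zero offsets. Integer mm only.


translate([508, 596, 0]) cylinder(h = 17, r = 146);
translate([508, 596, 17]) cylinder(h = 93, r = 31);
translate([508, 596, 110]) cylinder(h = 17, r = 146);


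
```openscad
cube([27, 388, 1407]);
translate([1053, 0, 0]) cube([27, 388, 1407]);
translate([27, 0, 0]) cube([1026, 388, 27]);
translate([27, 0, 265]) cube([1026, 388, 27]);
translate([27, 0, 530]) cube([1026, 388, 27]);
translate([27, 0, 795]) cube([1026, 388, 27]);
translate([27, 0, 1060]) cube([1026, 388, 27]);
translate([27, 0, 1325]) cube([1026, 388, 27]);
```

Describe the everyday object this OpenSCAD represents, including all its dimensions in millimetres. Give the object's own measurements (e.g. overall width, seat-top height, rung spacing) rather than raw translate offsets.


An open bookshelf. Two side panels, each 27 mm thick, 388 mm deep and 1407 mm tall, stand 1080 mm apart (outside-to-outside). Between them sit 6 shelves, each 27 mm thick and 388 mm deep, spanning the full gap between the sides. The bottom shelf rests on the floor (its underside at z = 0) and the clear gap between one shelf's top and the next shelf's underside is 238 mm.


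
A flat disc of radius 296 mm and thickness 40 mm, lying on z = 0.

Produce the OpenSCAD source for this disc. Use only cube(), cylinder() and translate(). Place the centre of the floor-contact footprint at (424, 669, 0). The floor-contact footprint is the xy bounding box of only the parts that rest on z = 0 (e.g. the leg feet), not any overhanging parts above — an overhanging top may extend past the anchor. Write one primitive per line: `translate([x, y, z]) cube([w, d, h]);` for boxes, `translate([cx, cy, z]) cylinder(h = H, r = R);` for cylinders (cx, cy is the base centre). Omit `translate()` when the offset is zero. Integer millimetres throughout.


translate([424, 669, 0]) cylinder(h = 40, r = 296);


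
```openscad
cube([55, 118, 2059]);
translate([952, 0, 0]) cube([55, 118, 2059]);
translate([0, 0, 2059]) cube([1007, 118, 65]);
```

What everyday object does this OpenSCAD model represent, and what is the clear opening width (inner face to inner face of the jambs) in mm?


A door frame. The clear opening width is 897 mm.

Two 2059 mm tall posts with a header on top — a door frame. The left jamb is 55 mm wide at x = 0; the right jamb starts at x = 952. The clear opening is 952 − 55 = 897 mm.


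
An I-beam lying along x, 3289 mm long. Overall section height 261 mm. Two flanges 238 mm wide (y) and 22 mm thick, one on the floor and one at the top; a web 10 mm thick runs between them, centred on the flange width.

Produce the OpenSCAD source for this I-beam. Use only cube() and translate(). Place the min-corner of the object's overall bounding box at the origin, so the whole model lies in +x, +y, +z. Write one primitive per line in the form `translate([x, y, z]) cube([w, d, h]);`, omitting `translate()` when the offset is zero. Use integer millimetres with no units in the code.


cube([3289, 238, 22]);
translate([0, 114, 22]) cube([3289, 10, 217]);
translate([0, 0, 239]) cube([3289, 238, 22]);


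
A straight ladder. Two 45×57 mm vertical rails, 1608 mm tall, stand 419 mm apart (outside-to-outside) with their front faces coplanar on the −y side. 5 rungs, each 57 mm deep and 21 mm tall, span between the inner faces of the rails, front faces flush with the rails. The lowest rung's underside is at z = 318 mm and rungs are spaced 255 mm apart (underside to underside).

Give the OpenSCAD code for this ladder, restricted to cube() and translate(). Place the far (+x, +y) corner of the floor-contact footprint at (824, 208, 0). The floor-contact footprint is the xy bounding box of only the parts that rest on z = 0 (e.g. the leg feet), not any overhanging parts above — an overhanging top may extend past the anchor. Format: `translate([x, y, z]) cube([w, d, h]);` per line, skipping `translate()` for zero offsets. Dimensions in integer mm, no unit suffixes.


translate([405, 151, 0]) cube([45, 57, 1608]);
translate([779, 151, 0]) cube([45, 57, 1608]);
translate([450, 151, 318]) cube([329, 57, 21]);
translate([450, 151, 573]) cube([329, 57, 21]);
translate([450, 151, 828]) cube([329, 57, 21]);
translate([450, 151, 1083]) cube([329, 57, 21]);
translate([450, 151, 1338]) cube([329, 57, 21]);


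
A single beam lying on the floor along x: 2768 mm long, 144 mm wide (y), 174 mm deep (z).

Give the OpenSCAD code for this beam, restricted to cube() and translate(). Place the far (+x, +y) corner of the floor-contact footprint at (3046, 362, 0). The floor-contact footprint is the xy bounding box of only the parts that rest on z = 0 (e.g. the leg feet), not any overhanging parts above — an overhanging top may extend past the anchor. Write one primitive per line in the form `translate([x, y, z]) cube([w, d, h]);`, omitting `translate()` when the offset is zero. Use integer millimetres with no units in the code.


translate([278, 218, 0]) cube([2768, 144, 174]);


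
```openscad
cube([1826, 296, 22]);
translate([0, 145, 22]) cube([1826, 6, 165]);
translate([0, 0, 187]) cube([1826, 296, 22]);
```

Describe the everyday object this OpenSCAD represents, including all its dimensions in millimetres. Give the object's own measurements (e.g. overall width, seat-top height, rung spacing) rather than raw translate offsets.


An I-beam lying along x, 1826 mm long. Overall section height 209 mm. Two flanges 296 mm wide (y) and 22 mm thick, one on the floor and one at the top; a web 6 mm thick runs between them, centred on the flange width.


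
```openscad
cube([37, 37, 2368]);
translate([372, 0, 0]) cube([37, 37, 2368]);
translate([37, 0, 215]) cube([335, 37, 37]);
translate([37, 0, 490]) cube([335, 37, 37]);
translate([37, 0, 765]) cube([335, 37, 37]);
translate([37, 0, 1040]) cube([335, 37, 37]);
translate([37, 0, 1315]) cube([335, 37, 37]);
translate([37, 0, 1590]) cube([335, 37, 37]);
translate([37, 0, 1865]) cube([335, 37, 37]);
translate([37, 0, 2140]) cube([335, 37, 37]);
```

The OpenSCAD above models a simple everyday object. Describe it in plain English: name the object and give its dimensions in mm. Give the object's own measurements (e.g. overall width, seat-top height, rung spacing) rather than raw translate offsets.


A straight ladder. Two 37×37 mm vertical rails, 2368 mm tall, stand 409 mm apart (outside-to-outside) with their front faces coplanar on the −y side. 8 rungs, each 37 mm deep and 37 mm tall, span between the inner faces of the rails, front faces flush with the rails. The lowest rung's underside is at z = 215 mm and rungs are spaced 275 mm apart (underside to underside).


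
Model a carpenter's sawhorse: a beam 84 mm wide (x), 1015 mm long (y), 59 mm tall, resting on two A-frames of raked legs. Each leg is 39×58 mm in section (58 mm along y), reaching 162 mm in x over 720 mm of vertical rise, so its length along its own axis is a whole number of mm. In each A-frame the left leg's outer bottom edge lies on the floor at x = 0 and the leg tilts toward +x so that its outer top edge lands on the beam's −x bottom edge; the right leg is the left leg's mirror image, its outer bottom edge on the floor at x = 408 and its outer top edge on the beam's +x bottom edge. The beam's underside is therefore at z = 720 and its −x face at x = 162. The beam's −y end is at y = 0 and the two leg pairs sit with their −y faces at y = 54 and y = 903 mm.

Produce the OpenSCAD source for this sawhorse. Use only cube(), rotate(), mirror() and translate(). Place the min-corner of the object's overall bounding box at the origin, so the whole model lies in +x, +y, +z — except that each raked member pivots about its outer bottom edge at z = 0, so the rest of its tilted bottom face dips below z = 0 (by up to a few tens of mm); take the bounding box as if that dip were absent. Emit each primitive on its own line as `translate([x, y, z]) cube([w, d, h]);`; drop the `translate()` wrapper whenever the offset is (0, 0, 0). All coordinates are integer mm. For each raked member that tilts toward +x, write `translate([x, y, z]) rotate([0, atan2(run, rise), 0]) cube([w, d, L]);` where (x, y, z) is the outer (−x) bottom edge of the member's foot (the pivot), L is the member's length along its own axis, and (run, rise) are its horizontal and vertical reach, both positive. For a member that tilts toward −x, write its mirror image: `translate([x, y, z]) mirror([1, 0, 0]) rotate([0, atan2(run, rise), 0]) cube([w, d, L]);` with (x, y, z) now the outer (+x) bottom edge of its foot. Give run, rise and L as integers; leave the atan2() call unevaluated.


translate([162, 0, 720]) cube([84, 1015, 59]);
translate([0, 54, 0]) rotate([0, atan2(162, 720), 0]) cube([39, 58, 738]);
translate([408, 54, 0]) mirror([1, 0, 0]) rotate([0, atan2(162, 720), 0]) cube([39, 58, 738]);
translate([0, 903, 0]) rotate([0, atan2(162, 720), 0]) cube([39, 58, 738]);
translate([408, 903, 0]) mirror([1, 0, 0]) rotate([0, atan2(162, 720), 0]) cube([39, 58, 738]);


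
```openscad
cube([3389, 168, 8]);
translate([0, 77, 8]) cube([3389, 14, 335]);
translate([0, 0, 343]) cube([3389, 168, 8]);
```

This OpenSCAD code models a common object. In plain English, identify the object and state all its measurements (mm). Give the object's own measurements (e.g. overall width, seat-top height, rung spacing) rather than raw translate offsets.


An I-beam lying along x, 3389 mm long. Overall section height 351 mm. Two flanges 168 mm wide (y) and 8 mm thick, one on the floor and one at the top; a web 14 mm thick runs between them, centred on the flange width.


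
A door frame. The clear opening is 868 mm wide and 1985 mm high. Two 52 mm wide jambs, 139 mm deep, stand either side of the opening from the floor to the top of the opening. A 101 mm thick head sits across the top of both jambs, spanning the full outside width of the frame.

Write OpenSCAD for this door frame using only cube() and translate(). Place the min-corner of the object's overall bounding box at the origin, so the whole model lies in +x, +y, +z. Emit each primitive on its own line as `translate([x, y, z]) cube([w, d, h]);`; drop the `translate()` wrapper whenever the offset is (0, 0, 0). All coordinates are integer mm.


cube([52, 139, 1985]);
translate([920, 0, 0]) cube([52, 139, 1985]);
translate([0, 0, 1985]) cube([972, 139, 101]);


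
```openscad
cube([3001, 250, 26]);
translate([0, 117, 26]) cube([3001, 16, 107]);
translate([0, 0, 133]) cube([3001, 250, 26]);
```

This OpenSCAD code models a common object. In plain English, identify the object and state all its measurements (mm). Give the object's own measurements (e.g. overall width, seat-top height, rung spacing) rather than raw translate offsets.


An I-beam lying along x, 3001 mm long. Overall section height 159 mm. Two flanges 250 mm wide (y) and 26 mm thick, one on the floor and one at the top; a web 16 mm thick runs between them, centred on the flange width.


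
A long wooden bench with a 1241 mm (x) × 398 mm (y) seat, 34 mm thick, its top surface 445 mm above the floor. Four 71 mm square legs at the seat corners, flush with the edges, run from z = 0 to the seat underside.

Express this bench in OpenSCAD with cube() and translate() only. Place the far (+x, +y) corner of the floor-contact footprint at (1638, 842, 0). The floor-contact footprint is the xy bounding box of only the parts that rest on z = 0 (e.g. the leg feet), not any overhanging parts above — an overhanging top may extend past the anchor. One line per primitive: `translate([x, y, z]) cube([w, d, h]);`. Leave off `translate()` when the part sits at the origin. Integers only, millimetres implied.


translate([397, 444, 411]) cube([1241, 398, 34]);
translate([397, 444, 0]) cube([71, 71, 411]);
translate([397, 771, 0]) cube([71, 71, 411]);
translate([1567, 444, 0]) cube([71, 71, 411]);
translate([1567, 771, 0]) cube([71, 71, 411]);


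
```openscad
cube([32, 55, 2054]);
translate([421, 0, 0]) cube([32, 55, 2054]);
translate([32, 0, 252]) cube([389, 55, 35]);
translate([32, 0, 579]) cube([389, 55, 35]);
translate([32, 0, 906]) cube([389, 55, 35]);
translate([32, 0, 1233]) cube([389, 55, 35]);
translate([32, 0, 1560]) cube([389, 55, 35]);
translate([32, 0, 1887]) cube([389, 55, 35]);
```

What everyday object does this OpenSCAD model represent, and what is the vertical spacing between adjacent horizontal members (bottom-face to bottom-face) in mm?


A ladder. The rung spacing is 327 mm.

Two tall 32×55 posts with 6 short bars between them — a ladder. Adjacent rungs sit at z = 252 and z = 579, so the spacing is 579 − 252 = 327 mm.


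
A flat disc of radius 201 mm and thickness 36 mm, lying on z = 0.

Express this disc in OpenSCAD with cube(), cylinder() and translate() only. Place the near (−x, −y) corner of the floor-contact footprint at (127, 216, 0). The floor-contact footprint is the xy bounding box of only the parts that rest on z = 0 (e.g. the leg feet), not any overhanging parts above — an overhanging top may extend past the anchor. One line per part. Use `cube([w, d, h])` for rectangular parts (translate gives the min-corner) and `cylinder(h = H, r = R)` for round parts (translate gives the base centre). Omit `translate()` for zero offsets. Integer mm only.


translate([328, 417, 0]) cylinder(h = 36, r = 201);


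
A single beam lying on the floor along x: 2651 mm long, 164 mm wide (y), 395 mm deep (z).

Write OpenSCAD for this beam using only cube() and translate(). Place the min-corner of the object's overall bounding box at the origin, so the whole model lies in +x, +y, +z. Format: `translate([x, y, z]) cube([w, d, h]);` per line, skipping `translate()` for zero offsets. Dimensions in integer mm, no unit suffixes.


cube([2651, 164, 395]);


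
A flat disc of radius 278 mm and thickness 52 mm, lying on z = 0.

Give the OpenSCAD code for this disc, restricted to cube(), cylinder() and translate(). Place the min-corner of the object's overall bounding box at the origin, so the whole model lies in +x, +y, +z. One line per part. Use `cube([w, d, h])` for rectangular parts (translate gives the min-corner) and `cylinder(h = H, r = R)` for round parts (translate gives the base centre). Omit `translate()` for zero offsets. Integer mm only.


translate([278, 278, 0]) cylinder(h = 52, r = 278);


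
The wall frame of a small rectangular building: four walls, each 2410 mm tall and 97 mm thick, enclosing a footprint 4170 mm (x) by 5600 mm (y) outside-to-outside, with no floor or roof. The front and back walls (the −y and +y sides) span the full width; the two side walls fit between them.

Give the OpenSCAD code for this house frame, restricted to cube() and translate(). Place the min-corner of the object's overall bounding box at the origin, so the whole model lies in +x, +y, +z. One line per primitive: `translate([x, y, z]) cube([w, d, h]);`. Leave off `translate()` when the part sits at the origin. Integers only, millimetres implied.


cube([4170, 97, 2410]);
translate([0, 5503, 0]) cube([4170, 97, 2410]);
translate([0, 97, 0]) cube([97, 5406, 2410]);
translate([4073, 97, 0]) cube([97, 5406, 2410]);


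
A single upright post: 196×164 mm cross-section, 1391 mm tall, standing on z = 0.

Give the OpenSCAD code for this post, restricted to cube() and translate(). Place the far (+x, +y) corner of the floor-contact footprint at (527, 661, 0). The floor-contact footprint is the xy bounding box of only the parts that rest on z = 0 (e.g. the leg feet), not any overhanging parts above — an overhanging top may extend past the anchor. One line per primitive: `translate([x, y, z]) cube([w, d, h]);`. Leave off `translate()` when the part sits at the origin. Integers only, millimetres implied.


translate([331, 497, 0]) cube([196, 164, 1391]);


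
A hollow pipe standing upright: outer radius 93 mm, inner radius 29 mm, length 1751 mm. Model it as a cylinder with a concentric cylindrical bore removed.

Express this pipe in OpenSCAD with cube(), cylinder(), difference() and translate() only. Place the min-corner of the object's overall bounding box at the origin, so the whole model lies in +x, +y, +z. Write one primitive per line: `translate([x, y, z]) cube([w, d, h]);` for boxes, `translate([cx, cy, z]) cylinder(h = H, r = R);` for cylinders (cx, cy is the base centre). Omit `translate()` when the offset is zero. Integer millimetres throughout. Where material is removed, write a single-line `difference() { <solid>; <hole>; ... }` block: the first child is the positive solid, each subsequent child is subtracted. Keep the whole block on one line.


difference() { translate([93, 93, 0]) cylinder(h = 1751, r = 93); translate([93, 93, 0]) cylinder(h = 1751, r = 29); }


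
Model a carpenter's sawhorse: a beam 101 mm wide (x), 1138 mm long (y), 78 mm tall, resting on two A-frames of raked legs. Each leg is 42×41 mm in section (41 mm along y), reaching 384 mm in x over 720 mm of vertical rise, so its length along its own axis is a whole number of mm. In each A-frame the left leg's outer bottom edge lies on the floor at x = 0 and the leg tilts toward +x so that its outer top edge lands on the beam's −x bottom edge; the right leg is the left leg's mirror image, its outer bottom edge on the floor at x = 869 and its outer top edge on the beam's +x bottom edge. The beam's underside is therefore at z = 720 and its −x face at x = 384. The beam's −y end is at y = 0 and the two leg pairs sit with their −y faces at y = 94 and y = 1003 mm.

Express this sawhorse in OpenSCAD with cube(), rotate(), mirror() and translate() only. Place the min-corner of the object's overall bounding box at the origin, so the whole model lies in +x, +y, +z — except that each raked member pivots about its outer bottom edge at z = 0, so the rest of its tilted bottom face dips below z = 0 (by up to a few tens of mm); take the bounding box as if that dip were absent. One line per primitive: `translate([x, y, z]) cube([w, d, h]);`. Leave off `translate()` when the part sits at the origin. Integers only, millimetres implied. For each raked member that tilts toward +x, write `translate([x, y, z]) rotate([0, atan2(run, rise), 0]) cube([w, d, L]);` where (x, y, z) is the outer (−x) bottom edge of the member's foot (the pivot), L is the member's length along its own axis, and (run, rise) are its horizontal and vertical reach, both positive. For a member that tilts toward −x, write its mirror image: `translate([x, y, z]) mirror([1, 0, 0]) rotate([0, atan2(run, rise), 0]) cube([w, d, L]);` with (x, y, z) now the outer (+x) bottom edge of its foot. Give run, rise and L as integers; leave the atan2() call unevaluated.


// leg length = √(384² + 720²) = 816
// right-leg outer foot x = 2·384 + 101 = 869
// beam min-corner = (384, 0, 720)
translate([384, 0, 720]) cube([101, 1138, 78]);
translate([0, 94, 0]) rotate([0, atan2(384, 720), 0]) cube([42, 41, 816]);
translate([869, 94, 0]) mirror([1, 0, 0]) rotate([0, atan2(384, 720), 0]) cube([42, 41, 816]);
translate([0, 1003, 0]) rotate([0, atan2(384, 720), 0]) cube([42, 41, 816]);
translate([869, 1003, 0]) mirror([1, 0, 0]) rotate([0, atan2(384, 720), 0]) cube([42, 41, 816]);


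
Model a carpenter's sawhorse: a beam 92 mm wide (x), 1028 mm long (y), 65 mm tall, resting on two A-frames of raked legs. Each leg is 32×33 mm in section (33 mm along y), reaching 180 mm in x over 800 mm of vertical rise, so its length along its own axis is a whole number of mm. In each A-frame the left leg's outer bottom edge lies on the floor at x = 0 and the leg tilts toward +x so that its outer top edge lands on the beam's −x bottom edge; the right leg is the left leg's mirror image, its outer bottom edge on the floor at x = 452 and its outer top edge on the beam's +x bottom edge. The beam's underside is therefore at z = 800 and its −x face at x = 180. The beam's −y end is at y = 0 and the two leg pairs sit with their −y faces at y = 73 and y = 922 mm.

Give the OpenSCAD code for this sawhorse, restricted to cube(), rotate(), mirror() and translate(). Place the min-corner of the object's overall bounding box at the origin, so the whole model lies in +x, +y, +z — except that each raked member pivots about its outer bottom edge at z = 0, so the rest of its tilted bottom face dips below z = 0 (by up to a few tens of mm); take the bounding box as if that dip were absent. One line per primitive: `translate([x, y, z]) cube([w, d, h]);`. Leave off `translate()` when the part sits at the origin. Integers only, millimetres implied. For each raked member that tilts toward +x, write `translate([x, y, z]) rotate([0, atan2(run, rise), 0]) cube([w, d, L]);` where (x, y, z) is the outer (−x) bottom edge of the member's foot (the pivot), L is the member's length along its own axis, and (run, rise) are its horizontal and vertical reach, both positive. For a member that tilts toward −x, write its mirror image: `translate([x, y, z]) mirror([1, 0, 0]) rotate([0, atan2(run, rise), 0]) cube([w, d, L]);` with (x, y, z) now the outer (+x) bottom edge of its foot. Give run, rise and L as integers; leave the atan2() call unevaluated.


translate([180, 0, 800]) cube([92, 1028, 65]);
translate([0, 73, 0]) rotate([0, atan2(180, 800), 0]) cube([32, 33, 820]);
translate([452, 73, 0]) mirror([1, 0, 0]) rotate([0, atan2(180, 800), 0]) cube([32, 33, 820]);
translate([0, 922, 0]) rotate([0, atan2(180, 800), 0]) cube([32, 33, 820]);
translate([452, 922, 0]) mirror([1, 0, 0]) rotate([0, atan2(180, 800), 0]) cube([32, 33, 820]);
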